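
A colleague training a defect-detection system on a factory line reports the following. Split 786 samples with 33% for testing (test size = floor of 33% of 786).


Test = ⌊786·33/100⌋ = 259
Train = 786 - 259 = 527

Train: 527, Test: 259


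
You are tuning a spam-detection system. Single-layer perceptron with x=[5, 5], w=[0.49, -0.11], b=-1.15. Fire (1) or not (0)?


z = (5)·(0.49) + (5)·(-0.11) - 1.15
  = 0.75
step(z) = 1 (z≥0)

1


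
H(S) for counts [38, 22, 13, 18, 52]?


Probabilities: [38/143, 22/143, 13/143, 18/143, 52/143] ≈ [0.2657, 0.1538, 0.0909, 0.1259, 0.3636]
H = -((38/143)·log₂(38/143) + (22/143)·log₂(22/143) + (13/143)·log₂(13/143) + (18/143)·log₂(18/143) + (52/143)·log₂(52/143))
  = 2.1451 bits

2.1451 bits


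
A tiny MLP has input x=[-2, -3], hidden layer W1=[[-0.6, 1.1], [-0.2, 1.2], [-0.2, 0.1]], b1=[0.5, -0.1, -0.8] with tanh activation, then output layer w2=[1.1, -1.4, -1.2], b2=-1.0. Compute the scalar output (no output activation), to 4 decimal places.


z1[0] = (-0.6)·(-2) + (1.1)·(-3) + 0.5 = -1.6
z1[1] = (-0.2)·(-2) + (1.2)·(-3) - 0.1 = -3.3
z1[2] = (-0.2)·(-2) + (0.1)·(-3) - 0.8 = -0.7
h = tanh(z1) = [-0.9217, -0.9973, -0.6044]
output = (1.1)·(-0.9217) + (-1.4)·(-0.9973) + (-1.2)·(-0.6044) - 1.0 = 0.1076

0.1076


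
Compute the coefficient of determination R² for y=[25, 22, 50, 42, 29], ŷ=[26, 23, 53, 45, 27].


ȳ = 33.6
SS_res = Σ(y-ŷ)² = 24
SS_tot = Σ(y-ȳ)² = 569.2
R² = 1 - SS_res/SS_tot = 1 - 0.0422 = 0.9578

0.9578


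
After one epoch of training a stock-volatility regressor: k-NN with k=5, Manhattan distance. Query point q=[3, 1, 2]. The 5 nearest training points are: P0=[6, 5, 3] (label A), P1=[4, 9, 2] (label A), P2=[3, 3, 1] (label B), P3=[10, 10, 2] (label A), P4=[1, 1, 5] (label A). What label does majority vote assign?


d(q,P0) = 8  (label A)
d(q,P1) = 9  (label A)
d(q,P2) = 3  (label B)
d(q,P3) = 16  (label A)
d(q,P4) = 5  (label A)
Votes: A=4, B=1
Majority → A

A


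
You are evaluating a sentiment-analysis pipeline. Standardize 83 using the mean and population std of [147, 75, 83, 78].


μ = 95.75, σ = 29.7269
z = (83 - 95.75)/29.7269 = -0.4289

-0.4289


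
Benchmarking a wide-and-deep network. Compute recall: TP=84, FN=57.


Recall = TP/(TP+FN)
= 84/(84+57)
= 84/141 = 59.57%

59.57%


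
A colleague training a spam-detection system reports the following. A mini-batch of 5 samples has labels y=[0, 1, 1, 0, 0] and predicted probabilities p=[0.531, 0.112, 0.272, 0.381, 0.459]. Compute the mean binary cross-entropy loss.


L[0] = -ln(1-0.531) = -ln(0.469) = 0.7572
L[1] = -ln(0.112) = 2.1893
L[2] = -ln(0.272) = 1.302
L[3] = -ln(1-0.381) = -ln(0.619) = 0.4797
L[4] = -ln(1-0.459) = -ln(0.541) = 0.6143
mean = (0.7572 + 2.1893 + 1.302 + 0.4797 + 0.6143)/5 = 1.0685

1.0685


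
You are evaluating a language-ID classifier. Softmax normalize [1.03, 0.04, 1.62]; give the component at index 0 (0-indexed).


Exponentials: e^1.03=2.8011, e^0.04=1.0408, e^1.62=5.0531
Sum = 8.895
Softmax = [0.3149, 0.117, 0.5681]
p[0] = 2.8011/8.895 = 0.3149

0.3149


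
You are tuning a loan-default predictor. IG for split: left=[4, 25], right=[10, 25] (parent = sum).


Parent = [14, 50], H_parent = 0.7579
H_left = 0.5788 (n=29), H_right = 0.8631 (n=35)
H_children = (29/64)·0.5788 + (35/64)·0.8631 = 0.7343
IG = 0.7579 - 0.7343 = 0.0236

0.0236


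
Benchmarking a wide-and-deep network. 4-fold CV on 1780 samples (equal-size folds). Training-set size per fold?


Fold size = 1780/4 = 445
Training per fold = 1780 - 445 = 1335

1335


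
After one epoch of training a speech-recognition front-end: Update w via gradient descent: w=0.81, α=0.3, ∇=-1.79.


w_new = w - α·∇
= 0.81 - 0.3·-1.79
= 0.81 + 0.537
= 1.347

1.347


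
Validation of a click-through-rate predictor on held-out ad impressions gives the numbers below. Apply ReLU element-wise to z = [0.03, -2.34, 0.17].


ReLU(0.03) = max(0, 0.03) = 0.03
ReLU(-2.34) = max(0, -2.34) = 0.0
ReLU(0.17) = max(0, 0.17) = 0.17
result = [0.03, 0.0, 0.17]

[0.03, 0.0, 0.17]


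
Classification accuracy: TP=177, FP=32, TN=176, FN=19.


Accuracy = (TP+TN)/(TP+TN+FP+FN)
= (177+176)/(404)
= 353/404 = 87.38%

87.38%


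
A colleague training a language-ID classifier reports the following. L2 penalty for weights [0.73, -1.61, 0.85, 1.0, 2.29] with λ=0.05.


‖w‖₂² = (0.73)² + (-1.61)² + (0.85)² + (1.0)² + (2.29)²
     = 0.5329 + 2.5921 + 0.7225 + 1 + 5.2441
     = 10.0916
λ·‖w‖₂² = 0.05·10.0916 = 0.50458

0.50458


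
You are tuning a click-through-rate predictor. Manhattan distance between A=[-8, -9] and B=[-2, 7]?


d = |-8+ 2| + |-9-7|
  = 6 + 16
  = 22

22


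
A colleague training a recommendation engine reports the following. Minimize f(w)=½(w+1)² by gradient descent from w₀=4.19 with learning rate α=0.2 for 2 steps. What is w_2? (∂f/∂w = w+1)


step 1: grad = 4.19+1 = 5.19; w = 4.19 - 0.2·(5.19) = 3.152
step 2: grad = 3.152+1 = 4.152; w = 3.152 - 0.2·(4.152) = 2.3216

2.3216


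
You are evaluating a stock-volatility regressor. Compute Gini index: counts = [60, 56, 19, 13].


Probabilities: [60/148, 56/148, 19/148, 13/148] ≈ [0.4054, 0.3784, 0.1284, 0.0878]
Σpᵢ² = (3600 + 3136 + 361 + 169)/148² = 7266/21904
Gini = 1 - Σpᵢ² = 1 - 7266/21904 = 0.6683

0.6683


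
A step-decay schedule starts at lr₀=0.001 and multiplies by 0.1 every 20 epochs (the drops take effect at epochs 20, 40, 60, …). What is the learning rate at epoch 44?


n_drops = ⌊44/20⌋ = 2
lr = 0.001·0.1^2 = 0.001·0.01 = 0.00001

0.00001


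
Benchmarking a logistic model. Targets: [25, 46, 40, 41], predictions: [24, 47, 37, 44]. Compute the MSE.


Squared errors: (25-24)²=1, (46-47)²=1, (40-37)²=9, (41-44)²=9
Sum = 20
MSE = 20/4 = 5

5


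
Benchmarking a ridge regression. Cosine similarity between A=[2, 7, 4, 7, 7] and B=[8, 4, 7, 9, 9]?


A·B = 2·8 + 7·4 + 4·7 + 7·9 + 7·9 = 198
‖A‖ = √167 = 12.9228, ‖B‖ = √291 = 17.0587
cos = 198/(√167·√291) = 198/√48597 = 0.8982

0.8982


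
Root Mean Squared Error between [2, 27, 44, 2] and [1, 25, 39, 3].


MSE = 31/4 = 7.75
RMSE = √(31/4) = 2.7839

2.7839


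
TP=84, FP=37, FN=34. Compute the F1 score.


Precision = 84/121 = 0.6942
Recall = 84/118 = 0.7119
F1 = 2·P·R/(P+R) = 2·TP/(2·TP+FP+FN) = 168/(168+37+34) = 168/239 = 0.7029

0.7029


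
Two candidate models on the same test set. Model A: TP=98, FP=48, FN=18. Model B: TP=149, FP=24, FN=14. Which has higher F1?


Model A: P=98/146=0.6712, R=98/116=0.8448, F1=2PR/(P+R)=2TP/(2TP+FP+FN)=196/262=0.7481
Model B: P=149/173=0.8613, R=149/163=0.9141, F1=2PR/(P+R)=2TP/(2TP+FP+FN)=298/336=0.8869
0.7481 < 0.8869 → Model B

Model B


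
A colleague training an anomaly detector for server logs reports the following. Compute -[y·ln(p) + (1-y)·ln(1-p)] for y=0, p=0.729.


BCE = -[y·ln(p) + (1-y)·ln(1-p)]
= -0 - 1·ln(1-0.729)
= -ln(0.271) = 1.3056

1.3056


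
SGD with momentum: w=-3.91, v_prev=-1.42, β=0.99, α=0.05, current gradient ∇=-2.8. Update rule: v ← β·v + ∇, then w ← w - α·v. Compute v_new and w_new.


v_new = 0.99·-1.42 - 2.8 = -1.4058 - 2.8 = -4.2058
w_new = -3.91 - 0.05·-4.2058 = -3.91 + 0.21029 = -3.69971

v_new=-4.2058, w_new=-3.69971


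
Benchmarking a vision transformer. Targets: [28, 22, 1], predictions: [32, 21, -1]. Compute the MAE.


Absolute errors: |28-32|=4, |22-21|=1, |1+ 1|=2
Sum = 7
MAE = 7/3 = 7/3

7/3


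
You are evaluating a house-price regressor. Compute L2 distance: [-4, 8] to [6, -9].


d = √((-4-6)² + (8+ 9)²)
  = √(100 + 289)
  = √389 = 19.7231

19.7231


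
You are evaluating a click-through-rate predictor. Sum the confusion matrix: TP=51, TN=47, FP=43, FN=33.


Total = TP + TN + FP + FN
= 51 + 47 + 43 + 33
= 174
(Predicted positive: 94, predicted negative: 80)

174


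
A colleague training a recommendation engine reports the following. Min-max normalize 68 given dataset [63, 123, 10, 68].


min=10, max=123
(68-10)/(123-10) = 58/113 = 0.5133

0.5133


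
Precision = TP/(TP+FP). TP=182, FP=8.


Precision = TP/(TP+FP)
= 182/(182+8)
= 182/190 = 95.79%

95.79%


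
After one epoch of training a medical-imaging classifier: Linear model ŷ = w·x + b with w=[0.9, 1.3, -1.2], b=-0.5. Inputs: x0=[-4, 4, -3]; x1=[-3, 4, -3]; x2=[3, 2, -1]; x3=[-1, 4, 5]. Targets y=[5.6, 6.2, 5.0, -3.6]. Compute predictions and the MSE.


ŷ0 = (0.9)·(-4) + (1.3)·(4) + (-1.2)·(-3) - 0.5 = 4.7
ŷ1 = (0.9)·(-3) + (1.3)·(4) + (-1.2)·(-3) - 0.5 = 5.6
ŷ2 = (0.9)·(3) + (1.3)·(2) + (-1.2)·(-1) - 0.5 = 6.0
ŷ3 = (0.9)·(-1) + (1.3)·(4) + (-1.2)·(5) - 0.5 = -2.2
errors² = [0.81, 0.36, 1.0, 1.96]
MSE = 4.1300/4 = 1.0325

1.0325


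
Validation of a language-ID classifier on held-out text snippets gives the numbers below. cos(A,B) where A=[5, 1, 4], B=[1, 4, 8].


A·B = 5·1 + 1·4 + 4·8 = 41
‖A‖ = √42 = 6.4807, ‖B‖ = √81 = 9
cos = 41/(√42·√81) = 41/√3402 = 0.7029

0.7029


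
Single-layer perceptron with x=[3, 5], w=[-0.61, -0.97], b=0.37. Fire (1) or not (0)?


z = (3)·(-0.61) + (5)·(-0.97) + 0.37
  = -6.31
step(z) = 0 (z<0)

0


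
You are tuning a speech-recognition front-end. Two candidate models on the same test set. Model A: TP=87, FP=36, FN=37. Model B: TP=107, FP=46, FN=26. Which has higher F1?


Model A: P=87/123=0.7073, R=87/124=0.7016, F1=2PR/(P+R)=2TP/(2TP+FP+FN)=174/247=0.7045
Model B: P=107/153=0.6993, R=107/133=0.8045, F1=2PR/(P+R)=2TP/(2TP+FP+FN)=214/286=0.7483
0.7045 < 0.7483 → Model B

Model B


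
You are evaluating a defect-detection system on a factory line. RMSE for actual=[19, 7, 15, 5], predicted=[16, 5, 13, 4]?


MSE = 18/4 = 4.5
RMSE = √(18/4) = 2.1213

2.1213


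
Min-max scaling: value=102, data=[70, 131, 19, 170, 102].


min=19, max=170
(102-19)/(170-19) = 83/151 = 0.5497

0.5497


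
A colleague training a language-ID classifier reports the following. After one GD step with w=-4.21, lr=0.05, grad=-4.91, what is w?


w_new = w - α·∇
= -4.21 - 0.05·-4.91
= -4.21 + 0.2455
= -3.9645

-3.9645


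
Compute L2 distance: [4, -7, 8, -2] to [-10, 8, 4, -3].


d = √((4+ 10)² + (-7-8)² + (8-4)² + (-2+ 3)²)
  = √(196 + 225 + 16 + 1)
  = √438 = 20.9284

20.9284


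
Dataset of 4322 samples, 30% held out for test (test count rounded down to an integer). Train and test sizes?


Test = ⌊4322·30/100⌋ = 1296
Train = 4322 - 1296 = 3026

Train: 3026, Test: 1296


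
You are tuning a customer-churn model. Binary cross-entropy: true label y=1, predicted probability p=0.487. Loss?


BCE = -[y·ln(p) + (1-y)·ln(1-p)]
= -1·ln(0.487) - 0
= -ln(0.487) = 0.7195

0.7195


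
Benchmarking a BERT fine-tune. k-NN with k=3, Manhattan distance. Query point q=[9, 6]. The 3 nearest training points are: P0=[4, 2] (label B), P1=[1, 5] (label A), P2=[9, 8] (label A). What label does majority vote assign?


d(q,P0) = 9  (label B)
d(q,P1) = 9  (label A)
d(q,P2) = 2  (label A)
Votes: A=2, B=1
Majority → A

A


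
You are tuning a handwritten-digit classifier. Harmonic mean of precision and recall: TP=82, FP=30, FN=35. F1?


Precision = 82/112 = 0.7321
Recall = 82/117 = 0.7009
F1 = 2·P·R/(P+R) = 2·TP/(2·TP+FP+FN) = 164/(164+30+35) = 164/229 = 0.7162

0.7162


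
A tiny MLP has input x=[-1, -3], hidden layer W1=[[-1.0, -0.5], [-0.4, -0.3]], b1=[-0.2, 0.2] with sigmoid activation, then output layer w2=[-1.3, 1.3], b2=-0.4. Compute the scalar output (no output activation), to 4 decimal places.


z1[0] = (-1.0)·(-1) + (-0.5)·(-3) - 0.2 = 2.3
z1[1] = (-0.4)·(-1) + (-0.3)·(-3) + 0.2 = 1.5
h = sigmoid(z1) = [0.9089, 0.8176]
output = (-1.3)·(0.9089) + (1.3)·(0.8176) - 0.4 = -0.5187

-0.5187


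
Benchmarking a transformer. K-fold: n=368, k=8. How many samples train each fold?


Fold size = 368/8 = 46
Training per fold = 368 - 46 = 322

322


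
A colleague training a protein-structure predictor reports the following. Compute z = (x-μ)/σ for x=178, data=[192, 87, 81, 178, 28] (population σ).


μ = 113.2, σ = 62.2749
z = (178 - 113.2)/62.2749 = 1.0405

1.0405


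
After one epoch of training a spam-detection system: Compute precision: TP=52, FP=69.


Precision = TP/(TP+FP)
= 52/(52+69)
= 52/121 = 42.98%

42.98%


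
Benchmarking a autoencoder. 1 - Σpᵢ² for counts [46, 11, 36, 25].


Probabilities: [46/118, 11/118, 36/118, 25/118] ≈ [0.3898, 0.0932, 0.3051, 0.2119]
Σpᵢ² = (2116 + 121 + 1296 + 625)/118² = 4158/13924
Gini = 1 - Σpᵢ² = 1 - 4158/13924 = 0.7014

0.7014


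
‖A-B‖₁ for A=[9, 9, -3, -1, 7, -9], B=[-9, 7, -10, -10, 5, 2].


d = |9+ 9| + |9-7| + |-3+ 10| + |-1+ 10| + |7-5| + |-9-2|
  = 18 + 2 + 7 + 9 + 2 + 11
  = 49

49


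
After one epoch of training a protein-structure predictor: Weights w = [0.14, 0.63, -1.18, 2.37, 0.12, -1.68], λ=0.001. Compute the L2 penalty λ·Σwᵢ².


‖w‖₂² = (0.14)² + (0.63)² + (-1.18)² + (2.37)² + (0.12)² + (-1.68)²
     = 0.0196 + 0.3969 + 1.3924 + 5.6169 + 0.0144 + 2.8224
     = 10.2626
λ·‖w‖₂² = 0.001·10.2626 = 0.010263

0.010263


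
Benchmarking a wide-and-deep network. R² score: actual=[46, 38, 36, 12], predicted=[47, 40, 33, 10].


ȳ = 33
SS_res = Σ(y-ŷ)² = 18
SS_tot = Σ(y-ȳ)² = 644
R² = 1 - SS_res/SS_tot = 1 - 0.028 = 0.972

0.972


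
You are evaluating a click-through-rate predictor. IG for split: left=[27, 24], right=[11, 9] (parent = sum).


Parent = [38, 33], H_parent = 0.9964
H_left = 0.9975 (n=51), H_right = 0.9928 (n=20)
H_children = (51/71)·0.9975 + (20/71)·0.9928 = 0.9962
IG = 0.9964 - 0.9962 = 0.0002

0.0002


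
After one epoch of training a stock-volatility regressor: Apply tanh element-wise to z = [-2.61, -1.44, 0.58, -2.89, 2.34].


tanh(-2.61) = -0.9892
tanh(-1.44) = -0.8937
tanh(0.58) = 0.5227
tanh(-2.89) = -0.9938
tanh(2.34) = 0.9816
result = [-0.9892, -0.8937, 0.5227, -0.9938, 0.9816]

[-0.9892, -0.8937, 0.5227, -0.9938, 0.9816]


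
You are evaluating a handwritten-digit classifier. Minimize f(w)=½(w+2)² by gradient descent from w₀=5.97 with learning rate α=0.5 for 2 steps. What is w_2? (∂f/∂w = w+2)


step 1: grad = 5.97+2 = 7.97; w = 5.97 - 0.5·(7.97) = 1.985
step 2: grad = 1.985+2 = 3.985; w = 1.985 - 0.5·(3.985) = -0.0075

-0.0075


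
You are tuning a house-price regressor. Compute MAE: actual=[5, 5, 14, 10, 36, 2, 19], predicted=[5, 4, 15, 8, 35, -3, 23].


Absolute errors: |5-5|=0, |5-4|=1, |14-15|=1, |10-8|=2, |36-35|=1, |2+ 3|=5, |19-23|=4
Sum = 14
MAE = 14/7 = 2

2


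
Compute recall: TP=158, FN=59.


Recall = TP/(TP+FN)
= 158/(158+59)
= 158/217 = 72.81%

72.81%


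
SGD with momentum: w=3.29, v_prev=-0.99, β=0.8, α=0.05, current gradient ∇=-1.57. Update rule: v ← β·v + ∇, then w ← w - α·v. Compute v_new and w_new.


v_new = 0.8·-0.99 - 1.57 = -0.792 - 1.57 = -2.362
w_new = 3.29 - 0.05·-2.362 = 3.29 + 0.1181 = 3.4081

v_new=-2.362, w_new=3.4081


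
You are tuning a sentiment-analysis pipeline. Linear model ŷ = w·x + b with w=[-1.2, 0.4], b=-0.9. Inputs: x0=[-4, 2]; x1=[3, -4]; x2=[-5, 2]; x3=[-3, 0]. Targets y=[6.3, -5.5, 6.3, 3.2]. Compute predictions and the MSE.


ŷ0 = (-1.2)·(-4) + (0.4)·(2) - 0.9 = 4.7
ŷ1 = (-1.2)·(3) + (0.4)·(-4) - 0.9 = -6.1
ŷ2 = (-1.2)·(-5) + (0.4)·(2) - 0.9 = 5.9
ŷ3 = (-1.2)·(-3) + (0.4)·(0) - 0.9 = 2.7
errors² = [2.56, 0.36, 0.16, 0.25]
MSE = 3.3300/4 = 0.8325

0.8325


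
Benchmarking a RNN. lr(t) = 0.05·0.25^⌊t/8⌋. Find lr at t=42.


n_drops = ⌊42/8⌋ = 5
lr = 0.05·0.25^5 = 0.05·0.0009765625 = 0.000048828125

0.000048828125


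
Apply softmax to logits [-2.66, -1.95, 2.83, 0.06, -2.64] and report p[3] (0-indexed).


Exponentials: e^-2.66=0.0699, e^-1.95=0.1423, e^2.83=16.9455, e^0.06=1.0618, e^-2.64=0.0714
Sum = 18.2909
Softmax = [0.0038, 0.0078, 0.9264, 0.0581, 0.0039]
p[3] = 1.0618/18.2909 = 0.0581

0.0581


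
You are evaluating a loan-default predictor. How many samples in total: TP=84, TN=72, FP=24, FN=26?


Total = TP + TN + FP + FN
= 84 + 72 + 24 + 26
= 206
(Predicted positive: 108, predicted negative: 98)

206


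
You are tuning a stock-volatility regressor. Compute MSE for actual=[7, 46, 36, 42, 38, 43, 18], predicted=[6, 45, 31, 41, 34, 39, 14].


Squared errors: (7-6)²=1, (46-45)²=1, (36-31)²=25, (42-41)²=1, (38-34)²=16, (43-39)²=16, (18-14)²=16
Sum = 76
MSE = 76/7 = 76/7

76/7


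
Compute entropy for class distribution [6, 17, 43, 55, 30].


Probabilities: [6/151, 17/151, 43/151, 55/151, 30/151] ≈ [0.0397, 0.1126, 0.2848, 0.3642, 0.1987]
H = -((6/151)·log₂(6/151) + (17/151)·log₂(17/151) + (43/151)·log₂(43/151) + (55/151)·log₂(55/151) + (30/151)·log₂(30/151))
  = 2.0496 bits

2.0496 bits


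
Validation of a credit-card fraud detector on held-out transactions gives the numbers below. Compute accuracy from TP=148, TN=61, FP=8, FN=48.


Accuracy = (TP+TN)/(TP+TN+FP+FN)
= (148+61)/(265)
= 209/265 = 78.87%

78.87%


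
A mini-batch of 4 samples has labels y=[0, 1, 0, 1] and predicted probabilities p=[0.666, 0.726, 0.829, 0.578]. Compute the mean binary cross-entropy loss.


L[0] = -ln(1-0.666) = -ln(0.334) = 1.0966
L[1] = -ln(0.726) = 0.3202
L[2] = -ln(1-0.829) = -ln(0.171) = 1.7661
L[3] = -ln(0.578) = 0.5482
mean = (1.0966 + 0.3202 + 1.7661 + 0.5482)/4 = 0.9328

0.9328


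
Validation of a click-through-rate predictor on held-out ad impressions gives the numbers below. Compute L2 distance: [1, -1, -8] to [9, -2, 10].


d = √((1-9)² + (-1+ 2)² + (-8-10)²)
  = √(64 + 1 + 324)
  = √389 = 19.7231

19.7231


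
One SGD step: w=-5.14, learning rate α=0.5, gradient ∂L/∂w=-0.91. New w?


w_new = w - α·∇
= -5.14 - 0.5·-0.91
= -5.14 + 0.455
= -4.685

-4.685


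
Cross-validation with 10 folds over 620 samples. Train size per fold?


Fold size = 620/10 = 62
Training per fold = 620 - 62 = 558

558


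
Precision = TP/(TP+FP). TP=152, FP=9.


Precision = TP/(TP+FP)
= 152/(152+9)
= 152/161 = 94.41%

94.41%


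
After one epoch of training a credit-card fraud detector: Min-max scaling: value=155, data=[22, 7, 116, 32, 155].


min=7, max=155
(155-7)/(155-7) = 148/148 = 1.0

1.0


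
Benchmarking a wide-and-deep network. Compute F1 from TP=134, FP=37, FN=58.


Precision = 134/171 = 0.7836
Recall = 134/192 = 0.6979
F1 = 2·P·R/(P+R) = 2·TP/(2·TP+FP+FN) = 268/(268+37+58) = 268/363 = 0.7383

0.7383


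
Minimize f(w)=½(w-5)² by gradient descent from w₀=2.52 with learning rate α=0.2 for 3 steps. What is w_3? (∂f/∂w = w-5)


step 1: grad = 2.52-5 = -2.48; w = 2.52 - 0.2·(-2.48) = 3.016
step 2: grad = 3.016-5 = -1.984; w = 3.016 - 0.2·(-1.984) = 3.4128
step 3: grad = 3.4128-5 = -1.5872; w = 3.4128 - 0.2·(-1.5872) = 3.73024

3.73024


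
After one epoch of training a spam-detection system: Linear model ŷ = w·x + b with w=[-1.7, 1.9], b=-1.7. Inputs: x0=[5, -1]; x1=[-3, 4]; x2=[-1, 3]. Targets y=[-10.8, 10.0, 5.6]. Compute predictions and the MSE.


ŷ0 = (-1.7)·(5) + (1.9)·(-1) - 1.7 = -12.1
ŷ1 = (-1.7)·(-3) + (1.9)·(4) - 1.7 = 11.0
ŷ2 = (-1.7)·(-1) + (1.9)·(3) - 1.7 = 5.7
errors² = [1.69, 1.0, 0.01]
MSE = 2.7000/3 = 0.9

0.9


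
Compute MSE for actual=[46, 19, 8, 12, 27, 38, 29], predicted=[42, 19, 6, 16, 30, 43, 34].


Squared errors: (46-42)²=16, (19-19)²=0, (8-6)²=4, (12-16)²=16, (27-30)²=9, (38-43)²=25, (29-34)²=25
Sum = 95
MSE = 95/7 = 95/7

95/7


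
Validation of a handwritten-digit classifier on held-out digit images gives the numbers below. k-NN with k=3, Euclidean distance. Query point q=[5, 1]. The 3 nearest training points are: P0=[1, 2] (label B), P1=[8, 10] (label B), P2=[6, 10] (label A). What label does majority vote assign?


d(q,P0) = 4.1231  (label B)
d(q,P1) = 9.4868  (label B)
d(q,P2) = 9.0554  (label A)
Votes: A=1, B=2
Majority → B

B


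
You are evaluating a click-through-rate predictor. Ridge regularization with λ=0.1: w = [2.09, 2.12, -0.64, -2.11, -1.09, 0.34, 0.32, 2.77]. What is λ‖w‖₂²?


‖w‖₂² = (2.09)² + (2.12)² + (-0.64)² + (-2.11)² + (-1.09)² + (0.34)² + (0.32)² + (2.77)²
     = 4.3681 + 4.4944 + 0.4096 + 4.4521 + 1.1881 + 0.1156 + 0.1024 + 7.6729
     = 22.8032
λ·‖w‖₂² = 0.1·22.8032 = 2.28032

2.28032


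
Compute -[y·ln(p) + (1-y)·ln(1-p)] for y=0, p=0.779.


BCE = -[y·ln(p) + (1-y)·ln(1-p)]
= -0 - 1·ln(1-0.779)
= -ln(0.221) = 1.5096

1.5096


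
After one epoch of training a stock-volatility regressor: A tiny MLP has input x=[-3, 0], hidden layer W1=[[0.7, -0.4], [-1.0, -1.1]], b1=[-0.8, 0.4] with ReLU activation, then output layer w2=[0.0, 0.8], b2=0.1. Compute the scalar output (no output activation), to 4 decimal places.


z1[0] = (0.7)·(-3) + (-0.4)·(0) - 0.8 = -2.9
z1[1] = (-1.0)·(-3) + (-1.1)·(0) + 0.4 = 3.4
h = ReLU(z1) = [0.0, 3.4]
output = (0.0)·(0.0) + (0.8)·(3.4) + 0.1 = 2.82

2.82


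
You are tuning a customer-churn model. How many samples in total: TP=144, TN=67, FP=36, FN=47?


Total = TP + TN + FP + FN
= 144 + 67 + 36 + 47
= 294
(Predicted positive: 180, predicted negative: 114)

294


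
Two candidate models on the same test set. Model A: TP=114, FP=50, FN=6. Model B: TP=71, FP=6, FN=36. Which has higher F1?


Model A: P=114/164=0.6951, R=114/120=0.95, F1=2PR/(P+R)=2TP/(2TP+FP+FN)=228/284=0.8028
Model B: P=71/77=0.9221, R=71/107=0.6636, F1=2PR/(P+R)=2TP/(2TP+FP+FN)=142/184=0.7717
0.8028 > 0.7717 → Model A

Model A


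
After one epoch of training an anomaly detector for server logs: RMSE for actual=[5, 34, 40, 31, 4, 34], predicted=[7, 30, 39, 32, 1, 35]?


MSE = 32/6 = 5.3333
RMSE = √(32/6) = 2.3094

2.3094


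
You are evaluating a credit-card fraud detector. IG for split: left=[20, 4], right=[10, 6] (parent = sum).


Parent = [30, 10], H_parent = 0.8113
H_left = 0.65 (n=24), H_right = 0.9544 (n=16)
H_children = (24/40)·0.65 + (16/40)·0.9544 = 0.7718
IG = 0.8113 - 0.7718 = 0.0395

0.0395


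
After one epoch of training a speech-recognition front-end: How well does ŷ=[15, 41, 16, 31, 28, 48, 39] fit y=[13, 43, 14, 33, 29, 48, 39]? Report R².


ȳ = 31.2857
SS_res = Σ(y-ŷ)² = 17
SS_tot = Σ(y-ȳ)² = 1117.43
R² = 1 - SS_res/SS_tot = 1 - 0.0152 = 0.9848

0.9848


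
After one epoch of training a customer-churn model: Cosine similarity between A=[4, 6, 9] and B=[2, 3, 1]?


A·B = 4·2 + 6·3 + 9·1 = 35
‖A‖ = √133 = 11.5326, ‖B‖ = √14 = 3.7417
cos = 35/(√133·√14) = 35/√1862 = 0.8111

0.8111


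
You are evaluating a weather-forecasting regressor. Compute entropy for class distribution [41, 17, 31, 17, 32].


Probabilities: [41/138, 17/138, 31/138, 17/138, 32/138] ≈ [0.2971, 0.1232, 0.2246, 0.1232, 0.2319]
H = -((41/138)·log₂(41/138) + (17/138)·log₂(17/138) + (31/138)·log₂(31/138) + (17/138)·log₂(17/138) + (32/138)·log₂(32/138))
  = 2.2374 bits

2.2374 bits


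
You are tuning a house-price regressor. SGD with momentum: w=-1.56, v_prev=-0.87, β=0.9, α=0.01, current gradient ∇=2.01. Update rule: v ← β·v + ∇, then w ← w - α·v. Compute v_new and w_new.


v_new = 0.9·-0.87 + 2.01 = -0.783 + 2.01 = 1.227
w_new = -1.56 - 0.01·1.227 = -1.56 - 0.01227 = -1.57227

v_new=1.227, w_new=-1.57227


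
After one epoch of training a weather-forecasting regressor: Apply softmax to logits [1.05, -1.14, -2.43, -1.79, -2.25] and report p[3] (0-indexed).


Exponentials: e^1.05=2.8577, e^-1.14=0.3198, e^-2.43=0.088, e^-1.79=0.167, e^-2.25=0.1054
Sum = 3.5379
Softmax = [0.8077, 0.0904, 0.0249, 0.0472, 0.0298]
p[3] = 0.167/3.5379 = 0.0472

0.0472


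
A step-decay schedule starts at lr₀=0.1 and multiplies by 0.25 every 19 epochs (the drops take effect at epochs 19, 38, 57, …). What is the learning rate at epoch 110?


n_drops = ⌊110/19⌋ = 5
lr = 0.1·0.25^5 = 0.1·0.0009765625 = 0.00009765625

0.00009765625


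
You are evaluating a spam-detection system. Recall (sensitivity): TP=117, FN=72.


Recall = TP/(TP+FN)
= 117/(117+72)
= 117/189 = 61.9%

61.9%


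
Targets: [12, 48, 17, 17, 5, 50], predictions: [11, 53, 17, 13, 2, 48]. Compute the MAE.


Absolute errors: |12-11|=1, |48-53|=5, |17-17|=0, |17-13|=4, |5-2|=3, |50-48|=2
Sum = 15
MAE = 15/6 = 5/2

5/2


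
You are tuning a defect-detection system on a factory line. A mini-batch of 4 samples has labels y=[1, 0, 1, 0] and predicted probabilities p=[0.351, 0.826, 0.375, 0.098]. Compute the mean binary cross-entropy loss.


L[0] = -ln(0.351) = 1.047
L[1] = -ln(1-0.826) = -ln(0.174) = 1.7487
L[2] = -ln(0.375) = 0.9808
L[3] = -ln(1-0.098) = -ln(0.902) = 0.1031
mean = (1.047 + 1.7487 + 0.9808 + 0.1031)/4 = 0.9699

0.9699


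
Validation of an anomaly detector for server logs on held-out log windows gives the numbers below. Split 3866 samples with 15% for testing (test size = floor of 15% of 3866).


Test = ⌊3866·15/100⌋ = 579
Train = 3866 - 579 = 3287

Train: 3287, Test: 579


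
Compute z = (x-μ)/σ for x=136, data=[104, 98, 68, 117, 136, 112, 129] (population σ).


μ = 109.1429, σ = 20.8013
z = (136 - 109.1429)/20.8013 = 1.2911

1.2911


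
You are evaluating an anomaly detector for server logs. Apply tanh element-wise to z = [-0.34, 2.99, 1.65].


tanh(-0.34) = -0.3275
tanh(2.99) = 0.995
tanh(1.65) = 0.9289
result = [-0.3275, 0.995, 0.9289]

[-0.3275, 0.995, 0.9289]


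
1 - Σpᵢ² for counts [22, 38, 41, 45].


Probabilities: [22/146, 38/146, 41/146, 45/146] ≈ [0.1507, 0.2603, 0.2808, 0.3082]
Σpᵢ² = (484 + 1444 + 1681 + 2025)/146² = 5634/21316
Gini = 1 - Σpᵢ² = 1 - 5634/21316 = 0.7357

0.7357


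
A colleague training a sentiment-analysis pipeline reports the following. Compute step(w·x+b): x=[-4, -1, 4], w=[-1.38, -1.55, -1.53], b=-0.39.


z = (-4)·(-1.38) + (-1)·(-1.55) + (4)·(-1.53) - 0.39
  = 0.56
step(z) = 1 (z≥0)

1


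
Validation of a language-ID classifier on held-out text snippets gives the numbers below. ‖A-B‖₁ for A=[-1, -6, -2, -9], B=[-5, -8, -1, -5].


d = |-1+ 5| + |-6+ 8| + |-2+ 1| + |-9+ 5|
  = 4 + 2 + 1 + 4
  = 11

11


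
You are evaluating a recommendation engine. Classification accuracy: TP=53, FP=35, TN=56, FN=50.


Accuracy = (TP+TN)/(TP+TN+FP+FN)
= (53+56)/(194)
= 109/194 = 56.19%

56.19%


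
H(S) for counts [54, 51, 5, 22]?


Probabilities: [54/132, 51/132, 5/132, 22/132] ≈ [0.4091, 0.3864, 0.0379, 0.1667]
H = -((54/132)·log₂(54/132) + (51/132)·log₂(51/132) + (5/132)·log₂(5/132) + (22/132)·log₂(22/132))
  = 1.6673 bits

1.6673 bits


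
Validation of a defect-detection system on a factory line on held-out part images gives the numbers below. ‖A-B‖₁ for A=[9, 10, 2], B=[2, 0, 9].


d = |9-2| + |10-0| + |2-9|
  = 7 + 10 + 7
  = 24

24


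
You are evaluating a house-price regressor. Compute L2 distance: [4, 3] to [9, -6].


d = √((4-9)² + (3+ 6)²)
  = √(25 + 81)
  = √106 = 10.2956

10.2956


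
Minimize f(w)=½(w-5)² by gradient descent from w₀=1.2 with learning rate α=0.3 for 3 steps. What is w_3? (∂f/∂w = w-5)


step 1: grad = 1.2-5 = -3.8; w = 1.2 - 0.3·(-3.8) = 2.34
step 2: grad = 2.34-5 = -2.66; w = 2.34 - 0.3·(-2.66) = 3.138
step 3: grad = 3.138-5 = -1.862; w = 3.138 - 0.3·(-1.862) = 3.6966

3.6966


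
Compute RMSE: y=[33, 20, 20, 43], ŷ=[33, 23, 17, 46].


MSE = 27/4 = 6.75
RMSE = √(27/4) = 2.5981

2.5981


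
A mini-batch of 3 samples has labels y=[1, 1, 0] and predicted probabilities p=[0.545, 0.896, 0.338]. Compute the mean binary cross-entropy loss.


L[0] = -ln(0.545) = 0.607
L[1] = -ln(0.896) = 0.1098
L[2] = -ln(1-0.338) = -ln(0.662) = 0.4125
mean = (0.607 + 0.1098 + 0.4125)/3 = 0.3764

0.3764


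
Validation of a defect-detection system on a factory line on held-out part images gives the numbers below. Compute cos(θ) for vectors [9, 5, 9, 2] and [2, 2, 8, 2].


A·B = 9·2 + 5·2 + 9·8 + 2·2 = 104
‖A‖ = √191 = 13.8203, ‖B‖ = √76 = 8.7178
cos = 104/(√191·√76) = 104/√14516 = 0.8632

0.8632


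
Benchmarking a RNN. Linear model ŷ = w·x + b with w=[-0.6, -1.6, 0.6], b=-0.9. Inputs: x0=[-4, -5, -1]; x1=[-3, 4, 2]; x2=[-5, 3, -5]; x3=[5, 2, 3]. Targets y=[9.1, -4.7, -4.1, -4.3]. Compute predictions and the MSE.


ŷ0 = (-0.6)·(-4) + (-1.6)·(-5) + (0.6)·(-1) - 0.9 = 8.9
ŷ1 = (-0.6)·(-3) + (-1.6)·(4) + (0.6)·(2) - 0.9 = -4.3
ŷ2 = (-0.6)·(-5) + (-1.6)·(3) + (0.6)·(-5) - 0.9 = -5.7
ŷ3 = (-0.6)·(5) + (-1.6)·(2) + (0.6)·(3) - 0.9 = -5.3
errors² = [0.04, 0.16, 2.56, 1.0]
MSE = 3.7600/4 = 0.94

0.94


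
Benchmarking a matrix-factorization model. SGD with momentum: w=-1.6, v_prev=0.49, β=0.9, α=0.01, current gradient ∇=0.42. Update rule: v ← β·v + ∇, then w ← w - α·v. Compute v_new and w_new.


v_new = 0.9·0.49 + 0.42 = 0.441 + 0.42 = 0.861
w_new = -1.6 - 0.01·0.861 = -1.6 - 0.00861 = -1.60861

v_new=0.861, w_new=-1.60861


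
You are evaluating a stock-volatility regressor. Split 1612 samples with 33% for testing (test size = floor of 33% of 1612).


Test = ⌊1612·33/100⌋ = 531
Train = 1612 - 531 = 1081

Train: 1081, Test: 531


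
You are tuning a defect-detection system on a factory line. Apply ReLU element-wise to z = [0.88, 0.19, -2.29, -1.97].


ReLU(0.88) = max(0, 0.88) = 0.88
ReLU(0.19) = max(0, 0.19) = 0.19
ReLU(-2.29) = max(0, -2.29) = 0.0
ReLU(-1.97) = max(0, -1.97) = 0.0
result = [0.88, 0.19, 0.0, 0.0]

[0.88, 0.19, 0.0, 0.0]


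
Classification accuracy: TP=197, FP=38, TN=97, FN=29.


Accuracy = (TP+TN)/(TP+TN+FP+FN)
= (197+97)/(361)
= 294/361 = 81.44%

81.44%


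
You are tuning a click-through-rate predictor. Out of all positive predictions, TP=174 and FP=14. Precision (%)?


Precision = TP/(TP+FP)
= 174/(174+14)
= 174/188 = 92.55%

92.55%


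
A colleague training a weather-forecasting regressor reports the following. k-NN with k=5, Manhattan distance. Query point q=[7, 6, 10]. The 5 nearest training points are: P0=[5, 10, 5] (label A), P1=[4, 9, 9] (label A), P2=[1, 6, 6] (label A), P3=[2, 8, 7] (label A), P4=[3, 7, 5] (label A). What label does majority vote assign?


d(q,P0) = 11  (label A)
d(q,P1) = 7  (label A)
d(q,P2) = 10  (label A)
d(q,P3) = 10  (label A)
d(q,P4) = 10  (label A)
Votes: A=5, B=0
Majority → A

A


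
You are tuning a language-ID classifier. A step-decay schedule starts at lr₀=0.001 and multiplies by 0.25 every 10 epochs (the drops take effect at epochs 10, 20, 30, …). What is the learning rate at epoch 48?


n_drops = ⌊48/10⌋ = 4
lr = 0.001·0.25^4 = 0.001·0.00390625 = 0.00000390625

0.00000390625


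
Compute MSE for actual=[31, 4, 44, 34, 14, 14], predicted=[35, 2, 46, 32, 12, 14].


Squared errors: (31-35)²=16, (4-2)²=4, (44-46)²=4, (34-32)²=4, (14-12)²=4, (14-14)²=0
Sum = 32
MSE = 32/6 = 16/3

16/3


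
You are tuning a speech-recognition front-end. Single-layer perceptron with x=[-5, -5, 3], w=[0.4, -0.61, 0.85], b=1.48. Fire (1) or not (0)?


z = (-5)·(0.4) + (-5)·(-0.61) + (3)·(0.85) + 1.48
  = 5.08
step(z) = 1 (z≥0)

1


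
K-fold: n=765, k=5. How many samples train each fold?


Fold size = 765/5 = 153
Training per fold = 765 - 153 = 612

612


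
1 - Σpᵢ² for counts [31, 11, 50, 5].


Probabilities: [31/97, 11/97, 50/97, 5/97] ≈ [0.3196, 0.1134, 0.5155, 0.0515]
Σpᵢ² = (961 + 121 + 2500 + 25)/97² = 3607/9409
Gini = 1 - Σpᵢ² = 1 - 3607/9409 = 0.6166

0.6166


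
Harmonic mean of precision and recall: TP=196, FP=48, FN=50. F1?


Precision = 196/244 = 0.8033
Recall = 196/246 = 0.7967
F1 = 2·P·R/(P+R) = 2·TP/(2·TP+FP+FN) = 392/(392+48+50) = 392/490 = 0.8

0.8


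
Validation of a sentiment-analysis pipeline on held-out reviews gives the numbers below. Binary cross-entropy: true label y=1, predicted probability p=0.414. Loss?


BCE = -[y·ln(p) + (1-y)·ln(1-p)]
= -1·ln(0.414) - 0
= -ln(0.414) = 0.8819

0.8819


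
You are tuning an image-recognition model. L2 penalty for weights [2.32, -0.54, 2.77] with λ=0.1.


‖w‖₂² = (2.32)² + (-0.54)² + (2.77)²
     = 5.3824 + 0.2916 + 7.6729
     = 13.3469
λ·‖w‖₂² = 0.1·13.3469 = 1.33469

1.33469


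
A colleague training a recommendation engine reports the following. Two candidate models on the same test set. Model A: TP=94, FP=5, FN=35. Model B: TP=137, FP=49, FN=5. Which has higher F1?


Model A: P=94/99=0.9495, R=94/129=0.7287, F1=2PR/(P+R)=2TP/(2TP+FP+FN)=188/228=0.8246
Model B: P=137/186=0.7366, R=137/142=0.9648, F1=2PR/(P+R)=2TP/(2TP+FP+FN)=274/328=0.8354
0.8246 < 0.8354 → Model B

Model B


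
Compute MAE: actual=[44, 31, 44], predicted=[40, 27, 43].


Absolute errors: |44-40|=4, |31-27|=4, |44-43|=1
Sum = 9
MAE = 9/3 = 3

3


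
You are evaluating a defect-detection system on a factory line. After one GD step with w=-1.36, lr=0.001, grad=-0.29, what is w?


w_new = w - α·∇
= -1.36 - 0.001·-0.29
= -1.36 + 0.00029
= -1.35971

-1.35971


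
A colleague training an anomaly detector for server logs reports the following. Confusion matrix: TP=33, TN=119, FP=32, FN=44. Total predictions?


Total = TP + TN + FP + FN
= 33 + 119 + 32 + 44
= 228
(Predicted positive: 65, predicted negative: 163)

228


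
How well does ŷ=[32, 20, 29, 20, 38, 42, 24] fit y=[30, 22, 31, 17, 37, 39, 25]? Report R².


ȳ = 28.7143
SS_res = Σ(y-ŷ)² = 32
SS_tot = Σ(y-ȳ)² = 377.43
R² = 1 - SS_res/SS_tot = 1 - 0.0848 = 0.9152

0.9152


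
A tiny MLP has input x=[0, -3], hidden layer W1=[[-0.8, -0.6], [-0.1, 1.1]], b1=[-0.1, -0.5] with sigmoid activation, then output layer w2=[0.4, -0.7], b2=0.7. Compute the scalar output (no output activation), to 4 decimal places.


z1[0] = (-0.8)·(0) + (-0.6)·(-3) - 0.1 = 1.7
z1[1] = (-0.1)·(0) + (1.1)·(-3) - 0.5 = -3.8
h = sigmoid(z1) = [0.8455, 0.0219]
output = (0.4)·(0.8455) + (-0.7)·(0.0219) + 0.7 = 1.0229

1.0229


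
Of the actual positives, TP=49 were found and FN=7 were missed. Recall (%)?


Recall = TP/(TP+FN)
= 49/(49+7)
= 49/56 = 87.5%

87.5%


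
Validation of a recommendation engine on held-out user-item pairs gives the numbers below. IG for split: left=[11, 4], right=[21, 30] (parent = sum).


Parent = [32, 34], H_parent = 0.9993
H_left = 0.8366 (n=15), H_right = 0.9774 (n=51)
H_children = (15/66)·0.8366 + (51/66)·0.9774 = 0.9454
IG = 0.9993 - 0.9454 = 0.0539

0.0539


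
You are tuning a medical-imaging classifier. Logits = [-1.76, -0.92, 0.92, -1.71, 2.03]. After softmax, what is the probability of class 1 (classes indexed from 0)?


Exponentials: e^-1.76=0.172, e^-0.92=0.3985, e^0.92=2.5093, e^-1.71=0.1809, e^2.03=7.6141
Sum = 10.8748
Softmax = [0.0158, 0.0366, 0.2307, 0.0166, 0.7002]
p[1] = 0.3985/10.8748 = 0.0366

0.0366


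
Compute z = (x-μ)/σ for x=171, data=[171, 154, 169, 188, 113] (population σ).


μ = 159, σ = 25.4008
z = (171 - 159)/25.4008 = 0.4724

0.4724


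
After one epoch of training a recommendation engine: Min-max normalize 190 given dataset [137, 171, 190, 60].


min=60, max=190
(190-60)/(190-60) = 130/130 = 1.0

1.0


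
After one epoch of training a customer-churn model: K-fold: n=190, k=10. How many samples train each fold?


Fold size = 190/10 = 19
Training per fold = 190 - 19 = 171

171


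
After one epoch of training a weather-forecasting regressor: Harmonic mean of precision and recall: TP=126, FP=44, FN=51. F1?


Precision = 126/170 = 0.7412
Recall = 126/177 = 0.7119
F1 = 2·P·R/(P+R) = 2·TP/(2·TP+FP+FN) = 252/(252+44+51) = 252/347 = 0.7262

0.7262


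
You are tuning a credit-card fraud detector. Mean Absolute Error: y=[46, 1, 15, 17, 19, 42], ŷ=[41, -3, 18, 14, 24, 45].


Absolute errors: |46-41|=5, |1+ 3|=4, |15-18|=3, |17-14|=3, |19-24|=5, |42-45|=3
Sum = 23
MAE = 23/6 = 23/6

23/6


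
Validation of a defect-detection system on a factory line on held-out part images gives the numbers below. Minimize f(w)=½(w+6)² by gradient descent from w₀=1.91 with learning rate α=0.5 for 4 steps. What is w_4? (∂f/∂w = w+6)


step 1: grad = 1.91+6 = 7.91; w = 1.91 - 0.5·(7.91) = -2.045
step 2: grad = -2.045+6 = 3.955; w = -2.045 - 0.5·(3.955) = -4.0225
step 3: grad = -4.0225+6 = 1.9775; w = -4.0225 - 0.5·(1.9775) = -5.01125
step 4: grad = -5.01125+6 = 0.98875; w = -5.01125 - 0.5·(0.98875) = -5.505625

-5.505625


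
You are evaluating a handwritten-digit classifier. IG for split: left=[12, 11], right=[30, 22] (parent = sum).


Parent = [42, 33], H_parent = 0.9896
H_left = 0.9986 (n=23), H_right = 0.9829 (n=52)
H_children = (23/75)·0.9986 + (52/75)·0.9829 = 0.9877
IG = 0.9896 - 0.9877 = 0.0019

0.0019


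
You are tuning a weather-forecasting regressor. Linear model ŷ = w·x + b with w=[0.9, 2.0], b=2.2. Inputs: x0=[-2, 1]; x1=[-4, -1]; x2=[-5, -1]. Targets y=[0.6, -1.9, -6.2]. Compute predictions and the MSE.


ŷ0 = (0.9)·(-2) + (2.0)·(1) + 2.2 = 2.4
ŷ1 = (0.9)·(-4) + (2.0)·(-1) + 2.2 = -3.4
ŷ2 = (0.9)·(-5) + (2.0)·(-1) + 2.2 = -4.3
errors² = [3.24, 2.25, 3.61]
MSE = 9.1000/3 = 3.0333

3.0333


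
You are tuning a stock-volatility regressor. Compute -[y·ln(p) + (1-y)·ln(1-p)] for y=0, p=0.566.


BCE = -[y·ln(p) + (1-y)·ln(1-p)]
= -0 - 1·ln(1-0.566)
= -ln(0.434) = 0.8347

0.8347


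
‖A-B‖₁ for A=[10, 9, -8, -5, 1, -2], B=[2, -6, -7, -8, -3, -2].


d = |10-2| + |9+ 6| + |-8+ 7| + |-5+ 8| + |1+ 3| + |-2+ 2|
  = 8 + 15 + 1 + 3 + 4 + 0
  = 31

31


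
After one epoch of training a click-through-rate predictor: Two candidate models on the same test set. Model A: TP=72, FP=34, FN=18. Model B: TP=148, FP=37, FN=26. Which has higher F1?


Model A: P=72/106=0.6792, R=72/90=0.8, F1=2PR/(P+R)=2TP/(2TP+FP+FN)=144/196=0.7347
Model B: P=148/185=0.8, R=148/174=0.8506, F1=2PR/(P+R)=2TP/(2TP+FP+FN)=296/359=0.8245
0.7347 < 0.8245 → Model B

Model B


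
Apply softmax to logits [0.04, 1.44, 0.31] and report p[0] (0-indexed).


Exponentials: e^0.04=1.0408, e^1.44=4.2207, e^0.31=1.3634
Sum = 6.6249
Softmax = [0.1571, 0.6371, 0.2058]
p[0] = 1.0408/6.6249 = 0.1571

0.1571


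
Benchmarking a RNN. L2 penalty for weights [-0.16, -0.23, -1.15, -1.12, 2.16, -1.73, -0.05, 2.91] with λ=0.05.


‖w‖₂² = (-0.16)² + (-0.23)² + (-1.15)² + (-1.12)² + (2.16)² + (-1.73)² + (-0.05)² + (2.91)²
     = 0.0256 + 0.0529 + 1.3225 + 1.2544 + 4.6656 + 2.9929 + 0.0025 + 8.4681
     = 18.7845
λ·‖w‖₂² = 0.05·18.7845 = 0.939225

0.939225


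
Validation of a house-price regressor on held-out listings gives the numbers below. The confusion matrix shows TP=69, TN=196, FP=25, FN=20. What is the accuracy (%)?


Accuracy = (TP+TN)/(TP+TN+FP+FN)
= (69+196)/(310)
= 265/310 = 85.48%

85.48%


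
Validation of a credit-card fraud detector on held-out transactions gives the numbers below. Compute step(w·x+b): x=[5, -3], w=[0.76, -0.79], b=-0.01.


z = (5)·(0.76) + (-3)·(-0.79) - 0.01
  = 6.16
step(z) = 1 (z≥0)

1


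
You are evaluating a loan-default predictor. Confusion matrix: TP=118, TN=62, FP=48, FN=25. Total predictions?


Total = TP + TN + FP + FN
= 118 + 62 + 48 + 25
= 253
(Predicted positive: 166, predicted negative: 87)

253


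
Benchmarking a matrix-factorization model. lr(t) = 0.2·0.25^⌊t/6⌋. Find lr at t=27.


n_drops = ⌊27/6⌋ = 4
lr = 0.2·0.25^4 = 0.2·0.00390625 = 0.00078125

0.00078125


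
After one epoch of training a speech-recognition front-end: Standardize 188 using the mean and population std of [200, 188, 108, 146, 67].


μ = 141.8, σ = 49.5516
z = (188 - 141.8)/49.5516 = 0.9324

0.9324


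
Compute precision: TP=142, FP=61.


Precision = TP/(TP+FP)
= 142/(142+61)
= 142/203 = 69.95%

69.95%
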